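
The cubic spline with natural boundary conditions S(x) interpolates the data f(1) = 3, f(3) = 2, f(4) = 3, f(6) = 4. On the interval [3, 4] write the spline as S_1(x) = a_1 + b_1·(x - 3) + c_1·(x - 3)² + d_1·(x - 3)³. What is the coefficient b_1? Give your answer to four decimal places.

With σ_i denoting the second derivative at x_i, h_i = 2, 1, 2, and Δ_i = (y_(i+1) − y_i)/h_i = -1/2, 1, 1/2:
  2·σ_0 + 6·σ_1 + 1·σ_2 = 6(Δ_1 - Δ_0) = 9
  1·σ_1 + 6·σ_2 + 2·σ_3 = 6(Δ_2 - Δ_1) = -3
Natural end conditions: σ_0 = σ_3 = 0.
Solving the tridiagonal system: σ_0 = 0, σ_1 = 57/35, σ_2 = -27/35, σ_3 = 0.
On [3, 4], with S_1(x) = a_1 + b_1·(x - 3) + c_1·(x - 3)² + d_1·(x - 3)³: c_1 = σ_1/2 = 57/70, d_1 = (σ_2 - σ_1)/(6h_1) = -2/5, b_1 = Δ_1 - h_1(2σ_1 + σ_2)/6 = 41/70.

0.5857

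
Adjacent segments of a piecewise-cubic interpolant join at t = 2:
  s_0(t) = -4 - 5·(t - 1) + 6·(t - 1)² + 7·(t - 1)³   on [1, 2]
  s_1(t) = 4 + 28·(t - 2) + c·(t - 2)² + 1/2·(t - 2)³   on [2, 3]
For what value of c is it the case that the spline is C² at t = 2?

s_0''(t) = 12 + 42·(t - 1), so s_0''(2) = 54. On the right, s_1''(2) = 2c, so c = 27.

27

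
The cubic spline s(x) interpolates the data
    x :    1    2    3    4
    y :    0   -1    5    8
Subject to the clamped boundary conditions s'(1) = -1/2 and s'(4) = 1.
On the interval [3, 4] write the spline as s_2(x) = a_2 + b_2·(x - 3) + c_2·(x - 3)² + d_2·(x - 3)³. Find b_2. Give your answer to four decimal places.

5.9000

Put M_i = s'' at the i-th knot. Here h = (1, 1, 1) and Δ = (-1, 6, 3), so the interior equations h_(i-1)·M_(i-1) + 2(h_(i-1)+h_i)·M_i + h_i·M_(i+1) = 6(Δ_i − Δ_(i-1)) read
  1·M_0 + 4·M_1 + 1·M_2 = 6(Δ_1 - Δ_0) = 42
  1·M_1 + 4·M_2 + 1·M_3 = 6(Δ_2 - Δ_1) = -18
Clamped end conditions give two more equations: 2h_0·M_0 + h_0·M_1 = 6(Δ_0 - s'(1)) = -3 and h_2·M_2 + 2h_2·M_3 = 6(s'(4) - Δ_2) = -12.
Hence M_0 = -44/5, M_1 = 73/5, M_2 = -38/5, M_3 = -11/5.
On [3, 4], with s_2(x) = a_2 + b_2·(x - 3) + c_2·(x - 3)² + d_2·(x - 3)³: c_2 = M_2/2 = -19/5, d_2 = (M_3 - M_2)/(6h_2) = 9/10, b_2 = Δ_2 - h_2(2M_2 + M_3)/6 = 59/10.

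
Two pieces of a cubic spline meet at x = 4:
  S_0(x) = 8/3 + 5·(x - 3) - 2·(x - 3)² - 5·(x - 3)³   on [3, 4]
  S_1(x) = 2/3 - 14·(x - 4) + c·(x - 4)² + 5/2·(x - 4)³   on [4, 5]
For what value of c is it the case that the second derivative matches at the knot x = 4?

S_0''(x) = -4 - 30·(x - 3), so S_0''(4) = -34. On the right, S_1''(4) = 2c, so c = -17.

-17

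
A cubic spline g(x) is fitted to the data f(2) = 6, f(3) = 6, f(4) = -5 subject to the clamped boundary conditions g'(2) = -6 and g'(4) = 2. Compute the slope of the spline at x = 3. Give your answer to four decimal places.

Write M_i for g''(x_i). With h_i = 1, 1 and divided differences Δ_i = 0, -11, the continuity of g' gives the tridiagonal system
  1·M_0 + 4·M_1 + 1·M_2 = 6(Δ_1 - Δ_0) = -66
Clamped end conditions give two more equations: 2h_0·M_0 + h_0·M_1 = 6(Δ_0 - g'(2)) = 36 and h_1·M_1 + 2h_1·M_2 = 6(g'(4) - Δ_1) = 78.
Solving the tridiagonal system: M_0 = 77/2, M_1 = -41, M_2 = 119/2.
On [3, 4], g'(x) = b_1 + 2c_1·(x - 3) + 3d_1·(x - 3)² with b_1 = Δ_1 - h_1(2M_1 + M_2)/6 = -29/4, c_1 = M_1/2 = -41/2, d_1 = (M_2 - M_1)/(6h_1) = 67/4. So g'(3) = -29/4.

-7.2500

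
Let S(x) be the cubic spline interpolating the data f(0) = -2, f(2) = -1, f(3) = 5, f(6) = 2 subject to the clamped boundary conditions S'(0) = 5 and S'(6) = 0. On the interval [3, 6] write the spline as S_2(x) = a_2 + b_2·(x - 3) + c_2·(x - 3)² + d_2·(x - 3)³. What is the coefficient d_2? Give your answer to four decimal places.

0.7738

Write m_i for S''(x_i). With h_i = 2, 1, 3 and divided differences Δ_i = 1/2, 6, -1, the continuity of S' gives the tridiagonal system
  2·m_0 + 6·m_1 + 1·m_2 = 6(Δ_1 - Δ_0) = 33
  1·m_1 + 8·m_2 + 3·m_3 = 6(Δ_2 - Δ_1) = -42
Clamped end conditions give two more equations: 2h_0·m_0 + h_0·m_1 = 6(Δ_0 - S'(0)) = -27 and h_2·m_2 + 2h_2·m_3 = 6(S'(6) - Δ_2) = 6.
Solving the tridiagonal system: m_0 = -515/42, m_1 = 463/42, m_2 = -181/21, m_3 = 223/42.
On [3, 6], with S_2(x) = a_2 + b_2·(x - 3) + c_2·(x - 3)² + d_2·(x - 3)³: c_2 = m_2/2 = -181/42, d_2 = (m_3 - m_2)/(6h_2) = 65/84, b_2 = Δ_2 - h_2(2m_2 + m_3)/6 = 139/28.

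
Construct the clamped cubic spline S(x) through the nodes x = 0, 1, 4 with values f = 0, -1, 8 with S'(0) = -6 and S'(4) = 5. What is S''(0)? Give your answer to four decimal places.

Write M_i for S''(x_i). With h_i = 1, 3 and divided differences Δ_i = -1, 3, the continuity of S' gives the tridiagonal system
  1·M_0 + 8·M_1 + 3·M_2 = 6(Δ_1 - Δ_0) = 24
Clamped end conditions give two more equations: 2h_0·M_0 + h_0·M_1 = 6(Δ_0 - S'(0)) = 30 and h_1·M_1 + 2h_1·M_2 = 6(S'(4) - Δ_1) = 12.
Solving: M_0 = 59/4, M_1 = 1/2, M_2 = 7/4.

14.7500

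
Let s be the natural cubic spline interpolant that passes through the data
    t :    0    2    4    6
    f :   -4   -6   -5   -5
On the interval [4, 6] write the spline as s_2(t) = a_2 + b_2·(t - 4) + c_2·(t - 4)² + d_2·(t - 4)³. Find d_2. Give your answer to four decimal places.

Let m_i = s''(x_i). Step sizes h_i = 2, 2, 2; slopes of the chords Δ_i = (y_(i+1) - y_i)/h_i = -1, 1/2, 0.
  2·m_0 + 8·m_1 + 2·m_2 = 6(Δ_1 - Δ_0) = 9
  2·m_1 + 8·m_2 + 2·m_3 = 6(Δ_2 - Δ_1) = -3
Natural end conditions: m_0 = m_3 = 0.
Solving the tridiagonal system: m_0 = 0, m_1 = 13/10, m_2 = -7/10, m_3 = 0.
On [4, 6], with s_2(t) = a_2 + b_2·(t - 4) + c_2·(t - 4)² + d_2·(t - 4)³: c_2 = m_2/2 = -7/20, d_2 = (m_3 - m_2)/(6h_2) = 7/120, b_2 = Δ_2 - h_2(2m_2 + m_3)/6 = 7/15.

0.0583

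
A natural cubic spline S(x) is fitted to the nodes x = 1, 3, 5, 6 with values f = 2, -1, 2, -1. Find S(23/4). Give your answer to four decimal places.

Put M_i = S'' at the i-th knot. Here h = (2, 2, 1) and Δ = (-3/2, 3/2, -3), so the interior equations h_(i-1)·M_(i-1) + 2(h_(i-1)+h_i)·M_i + h_i·M_(i+1) = 6(Δ_i − Δ_(i-1)) read
  2·M_0 + 8·M_1 + 2·M_2 = 6(Δ_1 - Δ_0) = 18
  2·M_1 + 6·M_2 + 1·M_3 = 6(Δ_2 - Δ_1) = -27
Natural end conditions: M_0 = M_3 = 0.
Forward elimination and back-substitution give M_0 = 0, M_1 = 81/22, M_2 = -63/11, M_3 = 0.
On [5, 6], S(x) = 2 - 12/11·(x - 5) - 63/22·(x - 5)² + 21/22·(x - 5)³.
With (x - 5) = 3/4: S(23/4) = -37/1408.

-0.0263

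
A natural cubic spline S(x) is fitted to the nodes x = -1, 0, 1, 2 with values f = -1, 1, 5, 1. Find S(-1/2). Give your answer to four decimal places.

With m_i denoting the second derivative at x_i, h_i = 1, 1, 1, and Δ_i = (y_(i+1) − y_i)/h_i = 2, 4, -4:
  1·m_0 + 4·m_1 + 1·m_2 = 6(Δ_1 - Δ_0) = 12
  1·m_1 + 4·m_2 + 1·m_3 = 6(Δ_2 - Δ_1) = -48
Natural end conditions: m_0 = m_3 = 0.
Hence m_0 = 0, m_1 = 32/5, m_2 = -68/5, m_3 = 0.
On [-1, 0], S(x) = -1 + 14/15·(x + 1) + 0·(x + 1)² + 16/15·(x + 1)³.
With (x + 1) = 1/2: S(-1/2) = -2/5.

-0.4000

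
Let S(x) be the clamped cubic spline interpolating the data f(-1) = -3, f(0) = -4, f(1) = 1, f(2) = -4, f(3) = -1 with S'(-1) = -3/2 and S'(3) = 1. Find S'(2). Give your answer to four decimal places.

-1.6339

Write m_i for S''(x_i). With h_i = 1, 1, 1, 1 and divided differences Δ_i = -1, 5, -5, 3, the continuity of S' gives the tridiagonal system
  1·m_0 + 4·m_1 + 1·m_2 = 6(Δ_1 - Δ_0) = 36
  1·m_1 + 4·m_2 + 1·m_3 = 6(Δ_2 - Δ_1) = -60
  1·m_2 + 4·m_3 + 1·m_4 = 6(Δ_3 - Δ_2) = 48
Clamped end conditions give two more equations: 2h_0·m_0 + h_0·m_1 = 6(Δ_0 - S'(-1)) = 3 and h_3·m_3 + 2h_3·m_4 = 6(S'(3) - Δ_3) = -12.
Solving the tridiagonal system: m_0 = -391/56, m_1 = 475/28, m_2 = -199/8, m_3 = 631/28, m_4 = -967/56.
On [2, 3], S'(x) = b_3 + 2c_3·(x - 2) + 3d_3·(x - 2)² with b_3 = Δ_3 - h_3(2m_3 + m_4)/6 = -183/112, c_3 = m_3/2 = 631/56, d_3 = (m_4 - m_3)/(6h_3) = -743/112. So S'(2) = -183/112.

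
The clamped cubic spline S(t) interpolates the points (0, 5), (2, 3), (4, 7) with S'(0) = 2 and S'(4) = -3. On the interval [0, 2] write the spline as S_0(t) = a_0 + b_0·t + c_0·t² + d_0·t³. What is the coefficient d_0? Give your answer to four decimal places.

Put M_i = S'' at the i-th knot. Here h = (2, 2) and Δ = (-1, 2), so the interior equations h_(i-1)·M_(i-1) + 2(h_(i-1)+h_i)·M_i + h_i·M_(i+1) = 6(Δ_i − Δ_(i-1)) read
  2·M_0 + 8·M_1 + 2·M_2 = 6(Δ_1 - Δ_0) = 18
Clamped end conditions give two more equations: 2h_0·M_0 + h_0·M_1 = 6(Δ_0 - S'(0)) = -18 and h_1·M_1 + 2h_1·M_2 = 6(S'(4) - Δ_1) = -30.
Solving: M_0 = -8, M_1 = 7, M_2 = -11.
On [0, 2], with S_0(t) = a_0 + b_0·t + c_0·t² + d_0·t³: c_0 = M_0/2 = -4, d_0 = (M_1 - M_0)/(6h_0) = 5/4, b_0 = Δ_0 - h_0(2M_0 + M_1)/6 = 2.

1.2500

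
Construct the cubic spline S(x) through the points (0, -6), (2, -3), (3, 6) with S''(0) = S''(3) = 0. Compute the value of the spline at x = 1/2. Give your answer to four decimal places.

-6.4219

Let M_i = S''(x_i). Step sizes h_i = 2, 1; slopes of the chords Δ_i = (y_(i+1) - y_i)/h_i = 3/2, 9.
  2·M_0 + 6·M_1 + 1·M_2 = 6(Δ_1 - Δ_0) = 45
Natural end conditions: M_0 = M_2 = 0.
Hence M_0 = 0, M_1 = 15/2, M_2 = 0.
On [0, 2], S(x) = -6 - 1·x + 0·x² + 5/8·x³.
With x = 1/2: S(1/2) = -411/64.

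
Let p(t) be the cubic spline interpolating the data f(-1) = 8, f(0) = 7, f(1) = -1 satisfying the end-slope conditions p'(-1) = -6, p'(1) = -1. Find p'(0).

-5

Put σ_i = p'' at the i-th knot. Here h = (1, 1) and Δ = (-1, -8), so the interior equations h_(i-1)·σ_(i-1) + 2(h_(i-1)+h_i)·σ_i + h_i·σ_(i+1) = 6(Δ_i − Δ_(i-1)) read
  1·σ_0 + 4·σ_1 + 1·σ_2 = 6(Δ_1 - Δ_0) = -42
Clamped end conditions give two more equations: 2h_0·σ_0 + h_0·σ_1 = 6(Δ_0 - p'(-1)) = 30 and h_1·σ_1 + 2h_1·σ_2 = 6(p'(1) - Δ_1) = 42.
Solving the tridiagonal system: σ_0 = 28, σ_1 = -26, σ_2 = 34.
On [0, 1], p'(t) = b_1 + 2c_1·t + 3d_1·t² with b_1 = Δ_1 - h_1(2σ_1 + σ_2)/6 = -5, c_1 = σ_1/2 = -13, d_1 = (σ_2 - σ_1)/(6h_1) = 10. So p'(0) = -5.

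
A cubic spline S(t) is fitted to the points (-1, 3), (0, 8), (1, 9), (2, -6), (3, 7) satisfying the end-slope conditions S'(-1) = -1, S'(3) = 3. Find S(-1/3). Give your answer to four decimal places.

5.4550

Let σ_i = S''(x_i). Step sizes h_i = 1, 1, 1, 1; slopes of the chords Δ_i = (y_(i+1) - y_i)/h_i = 5, 1, -15, 13.
  1·σ_0 + 4·σ_1 + 1·σ_2 = 6(Δ_1 - Δ_0) = -24
  1·σ_1 + 4·σ_2 + 1·σ_3 = 6(Δ_2 - Δ_1) = -96
  1·σ_2 + 4·σ_3 + 1·σ_4 = 6(Δ_3 - Δ_2) = 168
Clamped end conditions give two more equations: 2h_0·σ_0 + h_0·σ_1 = 6(Δ_0 - S'(-1)) = 36 and h_3·σ_3 + 2h_3·σ_4 = 6(S'(3) - Δ_3) = -60.
Solving: σ_0 = 127/7, σ_1 = -2/7, σ_2 = -41, σ_3 = 478/7, σ_4 = -449/7.
On [-1, 0], S(t) = 3 - 1·(t + 1) + 127/14·(t + 1)² - 43/14·(t + 1)³.
With (t + 1) = 2/3: S(-1/3) = 1031/189.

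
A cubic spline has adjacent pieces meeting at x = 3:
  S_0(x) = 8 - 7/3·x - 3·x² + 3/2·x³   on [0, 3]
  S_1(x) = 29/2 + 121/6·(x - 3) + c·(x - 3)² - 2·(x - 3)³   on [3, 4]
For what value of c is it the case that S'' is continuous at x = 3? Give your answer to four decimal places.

10.5000

S_0''(x) = -6 + 9·x, so S_0''(3) = 21. On the right, S_1''(3) = 2c, so c = 21/2.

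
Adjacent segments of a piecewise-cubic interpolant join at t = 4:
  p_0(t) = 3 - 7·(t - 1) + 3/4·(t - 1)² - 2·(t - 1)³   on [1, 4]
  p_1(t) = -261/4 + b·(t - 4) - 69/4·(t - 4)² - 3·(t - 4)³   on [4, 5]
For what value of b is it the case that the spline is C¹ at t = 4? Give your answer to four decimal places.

-56.5000

p_0'(t) = -7 + 3/2·(t - 1) - 6·(t - 1)², so p_0'(4) = -113/2. On the right, p_1'(4) = b, so b = -113/2.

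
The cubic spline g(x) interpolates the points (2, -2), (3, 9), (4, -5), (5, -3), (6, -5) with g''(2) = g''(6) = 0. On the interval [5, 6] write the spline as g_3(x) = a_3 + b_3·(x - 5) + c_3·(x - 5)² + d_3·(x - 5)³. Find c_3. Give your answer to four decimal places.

-7.9821

Let m_i = g''(x_i). Step sizes h_i = 1, 1, 1, 1; slopes of the chords Δ_i = (y_(i+1) - y_i)/h_i = 11, -14, 2, -2.
  1·m_0 + 4·m_1 + 1·m_2 = 6(Δ_1 - Δ_0) = -150
  1·m_1 + 4·m_2 + 1·m_3 = 6(Δ_2 - Δ_1) = 96
  1·m_2 + 4·m_3 + 1·m_4 = 6(Δ_3 - Δ_2) = -24
Natural end conditions: m_0 = m_4 = 0.
Solving the tridiagonal system: m_0 = 0, m_1 = -1329/28, m_2 = 279/7, m_3 = -447/28, m_4 = 0.
On [5, 6], with g_3(x) = a_3 + b_3·(x - 5) + c_3·(x - 5)² + d_3·(x - 5)³: c_3 = m_3/2 = -447/56, d_3 = (m_4 - m_3)/(6h_3) = 149/56, b_3 = Δ_3 - h_3(2m_3 + m_4)/6 = 93/28.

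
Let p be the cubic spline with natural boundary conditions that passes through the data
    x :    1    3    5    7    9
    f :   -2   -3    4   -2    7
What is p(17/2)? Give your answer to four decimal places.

With M_i denoting the second derivative at x_i, h_i = 2, 2, 2, 2, and Δ_i = (y_(i+1) − y_i)/h_i = -1/2, 7/2, -3, 9/2:
  2·M_0 + 8·M_1 + 2·M_2 = 6(Δ_1 - Δ_0) = 24
  2·M_1 + 8·M_2 + 2·M_3 = 6(Δ_2 - Δ_1) = -39
  2·M_2 + 8·M_3 + 2·M_4 = 6(Δ_3 - Δ_2) = 45
Natural end conditions: M_0 = M_4 = 0.
Solving the tridiagonal system: M_0 = 0, M_1 = 561/112, M_2 = -225/28, M_3 = 855/112, M_4 = 0.
On [7, 9], p(x) = -2 - 33/56·(x - 7) + 855/224·(x - 7)² - 285/448·(x - 7)³.
With (x - 7) = 3/2: p(17/2) = 12749/3584.

3.5572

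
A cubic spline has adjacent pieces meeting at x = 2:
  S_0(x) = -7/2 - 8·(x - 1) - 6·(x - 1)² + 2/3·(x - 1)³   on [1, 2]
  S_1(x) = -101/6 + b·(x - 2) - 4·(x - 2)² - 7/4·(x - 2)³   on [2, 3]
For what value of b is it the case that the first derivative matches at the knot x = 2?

-18

S_0'(x) = -8 - 12·(x - 1) + 2·(x - 1)², so S_0'(2) = -18. On the right, S_1'(2) = b, so b = -18.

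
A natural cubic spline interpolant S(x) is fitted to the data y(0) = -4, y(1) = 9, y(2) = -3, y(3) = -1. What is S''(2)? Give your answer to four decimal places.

32.4000

Put M_i = S'' at the i-th knot. Here h = (1, 1, 1) and Δ = (13, -12, 2), so the interior equations h_(i-1)·M_(i-1) + 2(h_(i-1)+h_i)·M_i + h_i·M_(i+1) = 6(Δ_i − Δ_(i-1)) read
  1·M_0 + 4·M_1 + 1·M_2 = 6(Δ_1 - Δ_0) = -150
  1·M_1 + 4·M_2 + 1·M_3 = 6(Δ_2 - Δ_1) = 84
Natural end conditions: M_0 = M_3 = 0.
Forward elimination and back-substitution give M_0 = 0, M_1 = -228/5, M_2 = 162/5, M_3 = 0.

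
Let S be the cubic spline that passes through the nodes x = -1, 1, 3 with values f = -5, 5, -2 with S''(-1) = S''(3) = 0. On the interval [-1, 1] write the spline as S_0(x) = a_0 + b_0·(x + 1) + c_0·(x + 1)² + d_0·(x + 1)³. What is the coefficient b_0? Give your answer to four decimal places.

7.1250

Put σ_i = S'' at the i-th knot. Here h = (2, 2) and Δ = (5, -7/2), so the interior equations h_(i-1)·σ_(i-1) + 2(h_(i-1)+h_i)·σ_i + h_i·σ_(i+1) = 6(Δ_i − Δ_(i-1)) read
  2·σ_0 + 8·σ_1 + 2·σ_2 = 6(Δ_1 - Δ_0) = -51
Natural end conditions: σ_0 = σ_2 = 0.
Solving the tridiagonal system: σ_0 = 0, σ_1 = -51/8, σ_2 = 0.
On [-1, 1], with S_0(x) = a_0 + b_0·(x + 1) + c_0·(x + 1)² + d_0·(x + 1)³: c_0 = σ_0/2 = 0, d_0 = (σ_1 - σ_0)/(6h_0) = -17/32, b_0 = Δ_0 - h_0(2σ_0 + σ_1)/6 = 57/8.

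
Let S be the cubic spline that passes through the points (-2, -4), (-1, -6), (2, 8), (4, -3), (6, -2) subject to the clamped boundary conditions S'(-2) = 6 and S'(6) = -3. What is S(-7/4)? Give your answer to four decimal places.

-3.3444

Write σ_i for S''(x_i). With h_i = 1, 3, 2, 2 and divided differences Δ_i = -2, 14/3, -11/2, 1/2, the continuity of S' gives the tridiagonal system
  1·σ_0 + 8·σ_1 + 3·σ_2 = 6(Δ_1 - Δ_0) = 40
  3·σ_1 + 10·σ_2 + 2·σ_3 = 6(Δ_2 - Δ_1) = -61
  2·σ_2 + 8·σ_3 + 2·σ_4 = 6(Δ_3 - Δ_2) = 36
Clamped end conditions give two more equations: 2h_0·σ_0 + h_0·σ_1 = 6(Δ_0 - S'(-2)) = -48 and h_3·σ_3 + 2h_3·σ_4 = 6(S'(6) - Δ_3) = -21.
Solving: σ_0 = -1105/36, σ_1 = 241/18, σ_2 = -437/36, σ_3 = 91/9, σ_4 = -371/36.
On [-2, -1], S(x) = -4 + 6·(x + 2) - 1105/72·(x + 2)² + 529/72·(x + 2)³.
With (x + 2) = 1/4: S(-7/4) = -5137/1536.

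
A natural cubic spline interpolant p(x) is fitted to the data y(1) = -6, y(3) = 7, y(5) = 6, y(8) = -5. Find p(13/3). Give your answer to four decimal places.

7.5471

Put M_i = p'' at the i-th knot. Here h = (2, 2, 3) and Δ = (13/2, -1/2, -11/3), so the interior equations h_(i-1)·M_(i-1) + 2(h_(i-1)+h_i)·M_i + h_i·M_(i+1) = 6(Δ_i − Δ_(i-1)) read
  2·M_0 + 8·M_1 + 2·M_2 = 6(Δ_1 - Δ_0) = -42
  2·M_1 + 10·M_2 + 3·M_3 = 6(Δ_2 - Δ_1) = -19
Natural end conditions: M_0 = M_3 = 0.
Solving: M_0 = 0, M_1 = -191/38, M_2 = -17/19, M_3 = 0.
On [3, 5], p(x) = 7 + 359/114·(x - 3) - 191/76·(x - 3)² + 157/456·(x - 3)³.
With (x - 3) = 4/3: p(13/3) = 11615/1539.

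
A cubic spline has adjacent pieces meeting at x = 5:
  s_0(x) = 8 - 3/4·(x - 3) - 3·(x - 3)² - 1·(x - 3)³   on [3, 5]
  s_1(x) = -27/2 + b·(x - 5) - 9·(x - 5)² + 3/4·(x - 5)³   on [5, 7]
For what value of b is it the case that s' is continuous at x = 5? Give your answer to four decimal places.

s_0'(x) = -3/4 - 6·(x - 3) - 3·(x - 3)², so s_0'(5) = -99/4. On the right, s_1'(5) = b, so b = -99/4.

-24.7500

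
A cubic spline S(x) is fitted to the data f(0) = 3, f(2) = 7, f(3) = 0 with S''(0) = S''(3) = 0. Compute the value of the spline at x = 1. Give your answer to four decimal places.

Put m_i = S'' at the i-th knot. Here h = (2, 1) and Δ = (2, -7), so the interior equations h_(i-1)·m_(i-1) + 2(h_(i-1)+h_i)·m_i + h_i·m_(i+1) = 6(Δ_i − Δ_(i-1)) read
  2·m_0 + 6·m_1 + 1·m_2 = 6(Δ_1 - Δ_0) = -54
Natural end conditions: m_0 = m_2 = 0.
Hence m_0 = 0, m_1 = -9, m_2 = 0.
On [0, 2], S(x) = 3 + 5·x + 0·x² - 3/4·x³.
With x = 1: S(1) = 29/4.

7.2500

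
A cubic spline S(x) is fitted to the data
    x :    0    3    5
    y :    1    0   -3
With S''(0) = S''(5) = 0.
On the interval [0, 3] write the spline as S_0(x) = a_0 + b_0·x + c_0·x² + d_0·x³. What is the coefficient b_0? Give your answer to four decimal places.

0.0167

Write σ_i for S''(x_i). With h_i = 3, 2 and divided differences Δ_i = -1/3, -3/2, the continuity of S' gives the tridiagonal system
  3·σ_0 + 10·σ_1 + 2·σ_2 = 6(Δ_1 - Δ_0) = -7
Natural end conditions: σ_0 = σ_2 = 0.
Solving: σ_0 = 0, σ_1 = -7/10, σ_2 = 0.
On [0, 3], with S_0(x) = a_0 + b_0·x + c_0·x² + d_0·x³: c_0 = σ_0/2 = 0, d_0 = (σ_1 - σ_0)/(6h_0) = -7/180, b_0 = Δ_0 - h_0(2σ_0 + σ_1)/6 = 1/60.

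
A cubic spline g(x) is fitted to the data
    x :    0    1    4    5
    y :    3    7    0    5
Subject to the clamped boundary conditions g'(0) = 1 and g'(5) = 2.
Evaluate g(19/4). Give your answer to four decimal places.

Put M_i = g'' at the i-th knot. Here h = (1, 3, 1) and Δ = (4, -7/3, 5), so the interior equations h_(i-1)·M_(i-1) + 2(h_(i-1)+h_i)·M_i + h_i·M_(i+1) = 6(Δ_i − Δ_(i-1)) read
  1·M_0 + 8·M_1 + 3·M_2 = 6(Δ_1 - Δ_0) = -38
  3·M_1 + 8·M_2 + 1·M_3 = 6(Δ_2 - Δ_1) = 44
Clamped end conditions give two more equations: 2h_0·M_0 + h_0·M_1 = 6(Δ_0 - g'(0)) = 18 and h_2·M_2 + 2h_2·M_3 = 6(g'(5) - Δ_2) = -18.
Solving: M_0 = 908/63, M_1 = -682/63, M_2 = 718/63, M_3 = -926/63.
On [4, 5], g(x) = 0 + 230/63·(x - 4) + 359/63·(x - 4)² - 274/63·(x - 4)³.
With (x - 4) = 3/4: g(19/4) = 2761/672.

4.1086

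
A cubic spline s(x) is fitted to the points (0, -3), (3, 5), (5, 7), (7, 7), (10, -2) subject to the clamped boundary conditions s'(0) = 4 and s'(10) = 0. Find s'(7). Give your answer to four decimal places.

-2.0735

Let m_i = s''(x_i). Step sizes h_i = 3, 2, 2, 3; slopes of the chords Δ_i = (y_(i+1) - y_i)/h_i = 8/3, 1, 0, -3.
  3·m_0 + 10·m_1 + 2·m_2 = 6(Δ_1 - Δ_0) = -10
  2·m_1 + 8·m_2 + 2·m_3 = 6(Δ_2 - Δ_1) = -6
  2·m_2 + 10·m_3 + 3·m_4 = 6(Δ_3 - Δ_2) = -18
Clamped end conditions give two more equations: 2h_0·m_0 + h_0·m_1 = 6(Δ_0 - s'(0)) = -8 and h_3·m_3 + 2h_3·m_4 = 6(s'(10) - Δ_3) = 18.
Solving the tridiagonal system: m_0 = -97/102, m_1 = -13/17, m_2 = 1/4, m_3 = -55/17, m_4 = 157/34.
On [7, 10], s'(x) = b_3 + 2c_3·(x - 7) + 3d_3·(x - 7)² with b_3 = Δ_3 - h_3(2m_3 + m_4)/6 = -141/68, c_3 = m_3/2 = -55/34, d_3 = (m_4 - m_3)/(6h_3) = 89/204. So s'(7) = -141/68.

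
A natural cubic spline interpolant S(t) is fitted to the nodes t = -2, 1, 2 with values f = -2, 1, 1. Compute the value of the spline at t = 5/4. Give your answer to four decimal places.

Write M_i for S''(x_i). With h_i = 3, 1 and divided differences Δ_i = 1, 0, the continuity of S' gives the tridiagonal system
  3·M_0 + 8·M_1 + 1·M_2 = 6(Δ_1 - Δ_0) = -6
Natural end conditions: M_0 = M_2 = 0.
Solving: M_0 = 0, M_1 = -3/4, M_2 = 0.
On [1, 2], S(t) = 1 + 1/4·(t - 1) - 3/8·(t - 1)² + 1/8·(t - 1)³.
With (t - 1) = 1/4: S(5/4) = 533/512.

1.0410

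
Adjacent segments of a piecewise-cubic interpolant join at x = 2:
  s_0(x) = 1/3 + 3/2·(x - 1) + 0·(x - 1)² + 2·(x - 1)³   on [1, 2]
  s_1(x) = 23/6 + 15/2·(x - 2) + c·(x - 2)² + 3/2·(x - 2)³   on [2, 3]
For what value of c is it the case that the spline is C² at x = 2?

6

s_0''(x) = 0 + 12·(x - 1), so s_0''(2) = 12. On the right, s_1''(2) = 2c, so c = 6.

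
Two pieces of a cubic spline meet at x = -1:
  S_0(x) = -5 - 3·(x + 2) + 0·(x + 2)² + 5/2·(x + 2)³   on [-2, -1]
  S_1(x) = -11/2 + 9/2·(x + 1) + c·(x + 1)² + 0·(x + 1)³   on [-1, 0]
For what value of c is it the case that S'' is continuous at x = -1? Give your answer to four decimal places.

S_0''(x) = 0 + 15·(x + 2), so S_0''(-1) = 15. On the right, S_1''(-1) = 2c, so c = 15/2.

7.5000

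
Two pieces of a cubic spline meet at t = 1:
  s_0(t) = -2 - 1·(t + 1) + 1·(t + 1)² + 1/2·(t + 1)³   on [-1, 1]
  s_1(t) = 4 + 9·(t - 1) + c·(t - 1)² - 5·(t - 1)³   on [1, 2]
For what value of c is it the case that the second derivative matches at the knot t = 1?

s_0''(t) = 2 + 3·(t + 1), so s_0''(1) = 8. On the right, s_1''(1) = 2c, so c = 4.

4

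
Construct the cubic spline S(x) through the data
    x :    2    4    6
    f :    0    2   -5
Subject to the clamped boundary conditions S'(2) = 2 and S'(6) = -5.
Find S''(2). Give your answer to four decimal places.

Let M_i = S''(x_i). Step sizes h_i = 2, 2; slopes of the chords Δ_i = (y_(i+1) - y_i)/h_i = 1, -7/2.
  2·M_0 + 8·M_1 + 2·M_2 = 6(Δ_1 - Δ_0) = -27
Clamped end conditions give two more equations: 2h_0·M_0 + h_0·M_1 = 6(Δ_0 - S'(2)) = -6 and h_1·M_1 + 2h_1·M_2 = 6(S'(6) - Δ_1) = -9.
Hence M_0 = 1/8, M_1 = -13/4, M_2 = -5/8.

0.1250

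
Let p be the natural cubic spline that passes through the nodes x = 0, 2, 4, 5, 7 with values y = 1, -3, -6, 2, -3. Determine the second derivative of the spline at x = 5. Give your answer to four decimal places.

-12.5859

Put m_i = p'' at the i-th knot. Here h = (2, 2, 1, 2) and Δ = (-2, -3/2, 8, -5/2), so the interior equations h_(i-1)·m_(i-1) + 2(h_(i-1)+h_i)·m_i + h_i·m_(i+1) = 6(Δ_i − Δ_(i-1)) read
  2·m_0 + 8·m_1 + 2·m_2 = 6(Δ_1 - Δ_0) = 3
  2·m_1 + 6·m_2 + 1·m_3 = 6(Δ_2 - Δ_1) = 57
  1·m_2 + 6·m_3 + 2·m_4 = 6(Δ_3 - Δ_2) = -63
Natural end conditions: m_0 = m_4 = 0.
Hence m_0 = 0, m_1 = -705/256, m_2 = 801/64, m_3 = -1611/128, m_4 = 0.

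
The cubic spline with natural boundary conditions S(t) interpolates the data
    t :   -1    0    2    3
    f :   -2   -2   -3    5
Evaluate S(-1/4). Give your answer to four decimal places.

Write σ_i for S''(x_i). With h_i = 1, 2, 1 and divided differences Δ_i = 0, -1/2, 8, the continuity of S' gives the tridiagonal system
  1·σ_0 + 6·σ_1 + 2·σ_2 = 6(Δ_1 - Δ_0) = -3
  2·σ_1 + 6·σ_2 + 1·σ_3 = 6(Δ_2 - Δ_1) = 51
Natural end conditions: σ_0 = σ_3 = 0.
Solving the tridiagonal system: σ_0 = 0, σ_1 = -15/4, σ_2 = 39/4, σ_3 = 0.
On [-1, 0], S(t) = -2 + 5/8·(t + 1) + 0·(t + 1)² - 5/8·(t + 1)³.
With (t + 1) = 3/4: S(-1/4) = -919/512.

-1.7949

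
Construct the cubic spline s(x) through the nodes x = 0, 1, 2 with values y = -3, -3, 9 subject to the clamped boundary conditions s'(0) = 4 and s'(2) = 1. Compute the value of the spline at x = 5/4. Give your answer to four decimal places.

-0.0820

Let σ_i = s''(x_i). Step sizes h_i = 1, 1; slopes of the chords Δ_i = (y_(i+1) - y_i)/h_i = 0, 12.
  1·σ_0 + 4·σ_1 + 1·σ_2 = 6(Δ_1 - Δ_0) = 72
Clamped end conditions give two more equations: 2h_0·σ_0 + h_0·σ_1 = 6(Δ_0 - s'(0)) = -24 and h_1·σ_1 + 2h_1·σ_2 = 6(s'(2) - Δ_1) = -66.
Solving the tridiagonal system: σ_0 = -63/2, σ_1 = 39, σ_2 = -105/2.
On [1, 2], s(x) = -3 + 31/4·(x - 1) + 39/2·(x - 1)² - 61/4·(x - 1)³.
With (x - 1) = 1/4: s(5/4) = -21/256.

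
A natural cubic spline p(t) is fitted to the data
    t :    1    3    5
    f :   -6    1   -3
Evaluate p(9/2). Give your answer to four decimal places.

With M_i denoting the second derivative at x_i, h_i = 2, 2, and Δ_i = (y_(i+1) − y_i)/h_i = 7/2, -2:
  2·M_0 + 8·M_1 + 2·M_2 = 6(Δ_1 - Δ_0) = -33
Natural end conditions: M_0 = M_2 = 0.
Hence M_0 = 0, M_1 = -33/8, M_2 = 0.
On [3, 5], p(t) = 1 + 3/4·(t - 3) - 33/16·(t - 3)² + 11/32·(t - 3)³.
With (t - 3) = 3/2: p(9/2) = -347/256.

-1.3555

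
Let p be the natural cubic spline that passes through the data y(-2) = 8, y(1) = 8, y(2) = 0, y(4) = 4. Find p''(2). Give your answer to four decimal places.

11.2340

Put M_i = p'' at the i-th knot. Here h = (3, 1, 2) and Δ = (0, -8, 2), so the interior equations h_(i-1)·M_(i-1) + 2(h_(i-1)+h_i)·M_i + h_i·M_(i+1) = 6(Δ_i − Δ_(i-1)) read
  3·M_0 + 8·M_1 + 1·M_2 = 6(Δ_1 - Δ_0) = -48
  1·M_1 + 6·M_2 + 2·M_3 = 6(Δ_2 - Δ_1) = 60
Natural end conditions: M_0 = M_3 = 0.
Hence M_0 = 0, M_1 = -348/47, M_2 = 528/47, M_3 = 0.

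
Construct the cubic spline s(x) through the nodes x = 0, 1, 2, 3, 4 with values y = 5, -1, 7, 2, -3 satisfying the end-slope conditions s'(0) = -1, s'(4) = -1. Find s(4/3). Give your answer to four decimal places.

0.8730

Let m_i = s''(x_i). Step sizes h_i = 1, 1, 1, 1; slopes of the chords Δ_i = (y_(i+1) - y_i)/h_i = -6, 8, -5, -5.
  1·m_0 + 4·m_1 + 1·m_2 = 6(Δ_1 - Δ_0) = 84
  1·m_1 + 4·m_2 + 1·m_3 = 6(Δ_2 - Δ_1) = -78
  1·m_2 + 4·m_3 + 1·m_4 = 6(Δ_3 - Δ_2) = 0
Clamped end conditions give two more equations: 2h_0·m_0 + h_0·m_1 = 6(Δ_0 - s'(0)) = -30 and h_3·m_3 + 2h_3·m_4 = 6(s'(4) - Δ_3) = 24.
Solving the tridiagonal system: m_0 = -234/7, m_1 = 258/7, m_2 = -30, m_3 = 36/7, m_4 = 66/7.
On [1, 2], s(x) = -1 + 5/7·(x - 1) + 129/7·(x - 1)² - 78/7·(x - 1)³.
With (x - 1) = 1/3: s(4/3) = 55/63.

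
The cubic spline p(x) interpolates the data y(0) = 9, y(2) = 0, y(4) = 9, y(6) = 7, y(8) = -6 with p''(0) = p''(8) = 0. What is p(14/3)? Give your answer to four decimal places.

10.2275

Put M_i = p'' at the i-th knot. Here h = (2, 2, 2, 2) and Δ = (-9/2, 9/2, -1, -13/2), so the interior equations h_(i-1)·M_(i-1) + 2(h_(i-1)+h_i)·M_i + h_i·M_(i+1) = 6(Δ_i − Δ_(i-1)) read
  2·M_0 + 8·M_1 + 2·M_2 = 6(Δ_1 - Δ_0) = 54
  2·M_1 + 8·M_2 + 2·M_3 = 6(Δ_2 - Δ_1) = -33
  2·M_2 + 8·M_3 + 2·M_4 = 6(Δ_3 - Δ_2) = -33
Natural end conditions: M_0 = M_4 = 0.
Forward elimination and back-substitution give M_0 = 0, M_1 = 909/112, M_2 = -153/28, M_3 = -309/112, M_4 = 0.
On [4, 6], p(x) = 9 + 57/16·(x - 4) - 153/56·(x - 4)² + 101/448·(x - 4)³.
With (x - 4) = 2/3: p(14/3) = 1933/189.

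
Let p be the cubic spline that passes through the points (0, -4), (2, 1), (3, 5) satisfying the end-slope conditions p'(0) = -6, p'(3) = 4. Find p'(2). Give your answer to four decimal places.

Write σ_i for p''(x_i). With h_i = 2, 1 and divided differences Δ_i = 5/2, 4, the continuity of p' gives the tridiagonal system
  2·σ_0 + 6·σ_1 + 1·σ_2 = 6(Δ_1 - Δ_0) = 9
Clamped end conditions give two more equations: 2h_0·σ_0 + h_0·σ_1 = 6(Δ_0 - p'(0)) = 51 and h_1·σ_1 + 2h_1·σ_2 = 6(p'(3) - Δ_1) = 0.
Forward elimination and back-substitution give σ_0 = 175/12, σ_1 = -11/3, σ_2 = 11/6.
On [2, 3], p'(x) = b_1 + 2c_1·(x - 2) + 3d_1·(x - 2)² with b_1 = Δ_1 - h_1(2σ_1 + σ_2)/6 = 59/12, c_1 = σ_1/2 = -11/6, d_1 = (σ_2 - σ_1)/(6h_1) = 11/12. So p'(2) = 59/12.

4.9167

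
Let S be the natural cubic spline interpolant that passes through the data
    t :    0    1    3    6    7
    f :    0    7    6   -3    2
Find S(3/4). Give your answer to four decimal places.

With m_i denoting the second derivative at x_i, h_i = 1, 2, 3, 1, and Δ_i = (y_(i+1) − y_i)/h_i = 7, -1/2, -3, 5:
  1·m_0 + 6·m_1 + 2·m_2 = 6(Δ_1 - Δ_0) = -45
  2·m_1 + 10·m_2 + 3·m_3 = 6(Δ_2 - Δ_1) = -15
  3·m_2 + 8·m_3 + 1·m_4 = 6(Δ_3 - Δ_2) = 48
Natural end conditions: m_0 = m_4 = 0.
Solving the tridiagonal system: m_0 = 0, m_1 = -2667/394, m_2 = -432/197, m_3 = 1344/197, m_4 = 0.
On [0, 1], S(t) = 0 + 6405/788·t + 0·t² - 889/788·t³.
With t = 3/4: S(3/4) = 283437/50432.

5.6202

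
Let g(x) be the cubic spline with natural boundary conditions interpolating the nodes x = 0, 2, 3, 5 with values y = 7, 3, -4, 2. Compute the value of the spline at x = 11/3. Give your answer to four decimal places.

-4.7513

Put M_i = g'' at the i-th knot. Here h = (2, 1, 2) and Δ = (-2, -7, 3), so the interior equations h_(i-1)·M_(i-1) + 2(h_(i-1)+h_i)·M_i + h_i·M_(i+1) = 6(Δ_i − Δ_(i-1)) read
  2·M_0 + 6·M_1 + 1·M_2 = 6(Δ_1 - Δ_0) = -30
  1·M_1 + 6·M_2 + 2·M_3 = 6(Δ_2 - Δ_1) = 60
Natural end conditions: M_0 = M_3 = 0.
Forward elimination and back-substitution give M_0 = 0, M_1 = -48/7, M_2 = 78/7, M_3 = 0.
On [3, 5], g(x) = -4 - 31/7·(x - 3) + 39/7·(x - 3)² - 13/14·(x - 3)³.
With (x - 3) = 2/3: g(11/3) = -898/189.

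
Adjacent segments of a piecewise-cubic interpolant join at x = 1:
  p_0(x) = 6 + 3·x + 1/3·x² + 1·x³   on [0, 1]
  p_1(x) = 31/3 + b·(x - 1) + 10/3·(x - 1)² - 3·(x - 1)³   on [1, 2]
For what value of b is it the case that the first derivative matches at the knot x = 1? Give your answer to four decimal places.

6.6667

p_0'(x) = 3 + 2/3·x + 3·x², so p_0'(1) = 20/3. On the right, p_1'(1) = b, so b = 20/3.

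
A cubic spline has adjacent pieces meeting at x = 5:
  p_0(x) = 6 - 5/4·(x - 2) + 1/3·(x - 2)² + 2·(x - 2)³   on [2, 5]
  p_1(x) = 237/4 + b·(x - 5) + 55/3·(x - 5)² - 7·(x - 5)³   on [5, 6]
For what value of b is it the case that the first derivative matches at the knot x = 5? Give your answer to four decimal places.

p_0'(x) = -5/4 + 2/3·(x - 2) + 6·(x - 2)², so p_0'(5) = 219/4. On the right, p_1'(5) = b, so b = 219/4.

54.7500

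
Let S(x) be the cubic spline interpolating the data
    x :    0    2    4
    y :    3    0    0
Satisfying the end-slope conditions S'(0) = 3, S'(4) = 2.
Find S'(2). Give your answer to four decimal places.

-2.3750

Let M_i = S''(x_i). Step sizes h_i = 2, 2; slopes of the chords Δ_i = (y_(i+1) - y_i)/h_i = -3/2, 0.
  2·M_0 + 8·M_1 + 2·M_2 = 6(Δ_1 - Δ_0) = 9
Clamped end conditions give two more equations: 2h_0·M_0 + h_0·M_1 = 6(Δ_0 - S'(0)) = -27 and h_1·M_1 + 2h_1·M_2 = 6(S'(4) - Δ_1) = 12.
Hence M_0 = -65/8, M_1 = 11/4, M_2 = 13/8.
On [2, 4], S'(x) = b_1 + 2c_1·(x - 2) + 3d_1·(x - 2)² with b_1 = Δ_1 - h_1(2M_1 + M_2)/6 = -19/8, c_1 = M_1/2 = 11/8, d_1 = (M_2 - M_1)/(6h_1) = -3/32. So S'(2) = -19/8.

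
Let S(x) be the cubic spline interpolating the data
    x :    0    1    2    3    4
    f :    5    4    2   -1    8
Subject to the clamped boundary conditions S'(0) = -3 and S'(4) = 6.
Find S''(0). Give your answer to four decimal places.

6.6429

Let σ_i = S''(x_i). Step sizes h_i = 1, 1, 1, 1; slopes of the chords Δ_i = (y_(i+1) - y_i)/h_i = -1, -2, -3, 9.
  1·σ_0 + 4·σ_1 + 1·σ_2 = 6(Δ_1 - Δ_0) = -6
  1·σ_1 + 4·σ_2 + 1·σ_3 = 6(Δ_2 - Δ_1) = -6
  1·σ_2 + 4·σ_3 + 1·σ_4 = 6(Δ_3 - Δ_2) = 72
Clamped end conditions give two more equations: 2h_0·σ_0 + h_0·σ_1 = 6(Δ_0 - S'(0)) = 12 and h_3·σ_3 + 2h_3·σ_4 = 6(S'(4) - Δ_3) = -18.
Solving the tridiagonal system: σ_0 = 93/14, σ_1 = -9/7, σ_2 = -15/2, σ_3 = 177/7, σ_4 = -303/14.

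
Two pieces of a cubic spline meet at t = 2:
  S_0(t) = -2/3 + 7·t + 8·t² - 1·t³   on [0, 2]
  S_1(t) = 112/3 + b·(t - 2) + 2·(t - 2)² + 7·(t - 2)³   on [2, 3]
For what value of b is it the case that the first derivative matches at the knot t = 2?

S_0'(t) = 7 + 16·t - 3·t², so S_0'(2) = 27. On the right, S_1'(2) = b, so b = 27.

27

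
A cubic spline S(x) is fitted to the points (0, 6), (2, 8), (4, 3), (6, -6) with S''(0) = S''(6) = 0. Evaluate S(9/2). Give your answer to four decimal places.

0.9469

Put M_i = S'' at the i-th knot. Here h = (2, 2, 2) and Δ = (1, -5/2, -9/2), so the interior equations h_(i-1)·M_(i-1) + 2(h_(i-1)+h_i)·M_i + h_i·M_(i+1) = 6(Δ_i − Δ_(i-1)) read
  2·M_0 + 8·M_1 + 2·M_2 = 6(Δ_1 - Δ_0) = -21
  2·M_1 + 8·M_2 + 2·M_3 = 6(Δ_2 - Δ_1) = -12
Natural end conditions: M_0 = M_3 = 0.
Hence M_0 = 0, M_1 = -12/5, M_2 = -9/10, M_3 = 0.
On [4, 6], S(x) = 3 - 39/10·(x - 4) - 9/20·(x - 4)² + 3/40·(x - 4)³.
With (x - 4) = 1/2: S(9/2) = 303/320.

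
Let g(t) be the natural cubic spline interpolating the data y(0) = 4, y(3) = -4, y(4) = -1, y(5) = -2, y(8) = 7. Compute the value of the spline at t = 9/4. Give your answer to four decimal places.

Put m_i = g'' at the i-th knot. Here h = (3, 1, 1, 3) and Δ = (-8/3, 3, -1, 3), so the interior equations h_(i-1)·m_(i-1) + 2(h_(i-1)+h_i)·m_i + h_i·m_(i+1) = 6(Δ_i − Δ_(i-1)) read
  3·m_0 + 8·m_1 + 1·m_2 = 6(Δ_1 - Δ_0) = 34
  1·m_1 + 4·m_2 + 1·m_3 = 6(Δ_2 - Δ_1) = -24
  1·m_2 + 8·m_3 + 3·m_4 = 6(Δ_3 - Δ_2) = 24
Natural end conditions: m_0 = m_4 = 0.
Solving the tridiagonal system: m_0 = 0, m_1 = 127/24, m_2 = -25/3, m_3 = 97/24, m_4 = 0.
On [0, 3], g(t) = 4 - 85/16·t + 0·t² + 127/432·t³.
With t = 9/4: g(9/4) = -4715/1024.

-4.6045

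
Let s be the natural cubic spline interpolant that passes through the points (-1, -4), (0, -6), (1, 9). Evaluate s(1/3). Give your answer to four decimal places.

-2.5741

Let M_i = s''(x_i). Step sizes h_i = 1, 1; slopes of the chords Δ_i = (y_(i+1) - y_i)/h_i = -2, 15.
  1·M_0 + 4·M_1 + 1·M_2 = 6(Δ_1 - Δ_0) = 102
Natural end conditions: M_0 = M_2 = 0.
Solving the tridiagonal system: M_0 = 0, M_1 = 51/2, M_2 = 0.
On [0, 1], s(t) = -6 + 13/2·t + 51/4·t² - 17/4·t³.
With t = 1/3: s(1/3) = -139/54.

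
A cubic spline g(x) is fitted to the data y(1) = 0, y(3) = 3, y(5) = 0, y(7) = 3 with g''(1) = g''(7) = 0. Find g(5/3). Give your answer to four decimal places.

Let σ_i = g''(x_i). Step sizes h_i = 2, 2, 2; slopes of the chords Δ_i = (y_(i+1) - y_i)/h_i = 3/2, -3/2, 3/2.
  2·σ_0 + 8·σ_1 + 2·σ_2 = 6(Δ_1 - Δ_0) = -18
  2·σ_1 + 8·σ_2 + 2·σ_3 = 6(Δ_2 - Δ_1) = 18
Natural end conditions: σ_0 = σ_3 = 0.
Forward elimination and back-substitution give σ_0 = 0, σ_1 = -3, σ_2 = 3, σ_3 = 0.
On [1, 3], g(x) = 0 + 5/2·(x - 1) + 0·(x - 1)² - 1/4·(x - 1)³.
With (x - 1) = 2/3: g(5/3) = 43/27.

1.5926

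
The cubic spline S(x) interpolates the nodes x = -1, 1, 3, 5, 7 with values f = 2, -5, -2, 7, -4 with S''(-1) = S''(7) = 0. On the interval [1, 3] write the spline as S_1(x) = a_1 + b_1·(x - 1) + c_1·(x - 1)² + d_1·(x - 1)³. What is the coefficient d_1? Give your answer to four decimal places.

Write σ_i for S''(x_i). With h_i = 2, 2, 2, 2 and divided differences Δ_i = -7/2, 3/2, 9/2, -11/2, the continuity of S' gives the tridiagonal system
  2·σ_0 + 8·σ_1 + 2·σ_2 = 6(Δ_1 - Δ_0) = 30
  2·σ_1 + 8·σ_2 + 2·σ_3 = 6(Δ_2 - Δ_1) = 18
  2·σ_2 + 8·σ_3 + 2·σ_4 = 6(Δ_3 - Δ_2) = -60
Natural end conditions: σ_0 = σ_4 = 0.
Forward elimination and back-substitution give σ_0 = 0, σ_1 = 159/56, σ_2 = 51/14, σ_3 = -471/56, σ_4 = 0.
On [1, 3], with S_1(x) = a_1 + b_1·(x - 1) + c_1·(x - 1)² + d_1·(x - 1)³: c_1 = σ_1/2 = 159/112, d_1 = (σ_2 - σ_1)/(6h_1) = 15/224, b_1 = Δ_1 - h_1(2σ_1 + σ_2)/6 = -45/28.

0.0670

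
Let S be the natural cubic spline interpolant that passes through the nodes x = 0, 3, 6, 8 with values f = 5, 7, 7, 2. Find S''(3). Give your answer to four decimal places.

0.0450

Put σ_i = S'' at the i-th knot. Here h = (3, 3, 2) and Δ = (2/3, 0, -5/2), so the interior equations h_(i-1)·σ_(i-1) + 2(h_(i-1)+h_i)·σ_i + h_i·σ_(i+1) = 6(Δ_i − Δ_(i-1)) read
  3·σ_0 + 12·σ_1 + 3·σ_2 = 6(Δ_1 - Δ_0) = -4
  3·σ_1 + 10·σ_2 + 2·σ_3 = 6(Δ_2 - Δ_1) = -15
Natural end conditions: σ_0 = σ_3 = 0.
Hence σ_0 = 0, σ_1 = 5/111, σ_2 = -56/37, σ_3 = 0.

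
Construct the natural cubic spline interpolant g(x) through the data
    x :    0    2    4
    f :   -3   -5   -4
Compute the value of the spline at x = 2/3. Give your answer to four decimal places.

Let M_i = g''(x_i). Step sizes h_i = 2, 2; slopes of the chords Δ_i = (y_(i+1) - y_i)/h_i = -1, 1/2.
  2·M_0 + 8·M_1 + 2·M_2 = 6(Δ_1 - Δ_0) = 9
Natural end conditions: M_0 = M_2 = 0.
Hence M_0 = 0, M_1 = 9/8, M_2 = 0.
On [0, 2], g(x) = -3 - 11/8·x + 0·x² + 3/32·x³.
With x = 2/3: g(2/3) = -35/9.

-3.8889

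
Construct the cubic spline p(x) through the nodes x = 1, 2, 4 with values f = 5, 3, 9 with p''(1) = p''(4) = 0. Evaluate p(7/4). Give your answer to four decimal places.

Let M_i = p''(x_i). Step sizes h_i = 1, 2; slopes of the chords Δ_i = (y_(i+1) - y_i)/h_i = -2, 3.
  1·M_0 + 6·M_1 + 2·M_2 = 6(Δ_1 - Δ_0) = 30
Natural end conditions: M_0 = M_2 = 0.
Solving: M_0 = 0, M_1 = 5, M_2 = 0.
On [1, 2], p(x) = 5 - 17/6·(x - 1) + 0·(x - 1)² + 5/6·(x - 1)³.
With (x - 1) = 3/4: p(7/4) = 413/128.

3.2266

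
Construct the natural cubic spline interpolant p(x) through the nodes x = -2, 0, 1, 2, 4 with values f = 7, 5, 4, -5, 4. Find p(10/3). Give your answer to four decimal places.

Put M_i = p'' at the i-th knot. Here h = (2, 1, 1, 2) and Δ = (-1, -1, -9, 9/2), so the interior equations h_(i-1)·M_(i-1) + 2(h_(i-1)+h_i)·M_i + h_i·M_(i+1) = 6(Δ_i − Δ_(i-1)) read
  2·M_0 + 6·M_1 + 1·M_2 = 6(Δ_1 - Δ_0) = 0
  1·M_1 + 4·M_2 + 1·M_3 = 6(Δ_2 - Δ_1) = -48
  1·M_2 + 6·M_3 + 2·M_4 = 6(Δ_3 - Δ_2) = 81
Natural end conditions: M_0 = M_4 = 0.
Solving the tridiagonal system: M_0 = 0, M_1 = 123/44, M_2 = -369/22, M_3 = 717/44, M_4 = 0.
On [2, 4], p(x) = -5 - 70/11·(x - 2) + 717/88·(x - 2)² - 239/176·(x - 2)³.
With (x - 2) = 4/3: p(10/3) = -659/297.

-2.2189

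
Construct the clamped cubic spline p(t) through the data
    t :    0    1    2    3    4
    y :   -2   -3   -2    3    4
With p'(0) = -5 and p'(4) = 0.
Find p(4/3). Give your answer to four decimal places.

-2.9444

Write m_i for p''(x_i). With h_i = 1, 1, 1, 1 and divided differences Δ_i = -1, 1, 5, 1, the continuity of p' gives the tridiagonal system
  1·m_0 + 4·m_1 + 1·m_2 = 6(Δ_1 - Δ_0) = 12
  1·m_1 + 4·m_2 + 1·m_3 = 6(Δ_2 - Δ_1) = 24
  1·m_2 + 4·m_3 + 1·m_4 = 6(Δ_3 - Δ_2) = -24
Clamped end conditions give two more equations: 2h_0·m_0 + h_0·m_1 = 6(Δ_0 - p'(0)) = 24 and h_3·m_3 + 2h_3·m_4 = 6(p'(4) - Δ_3) = -6.
Solving: m_0 = 53/4, m_1 = -5/2, m_2 = 35/4, m_3 = -17/2, m_4 = 5/4.
On [1, 2], p(t) = -3 + 3/8·(t - 1) - 5/4·(t - 1)² + 15/8·(t - 1)³.
With (t - 1) = 1/3: p(4/3) = -53/18.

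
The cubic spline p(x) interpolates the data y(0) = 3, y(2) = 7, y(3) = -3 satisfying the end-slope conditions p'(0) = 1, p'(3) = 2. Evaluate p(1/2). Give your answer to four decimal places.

Let M_i = p''(x_i). Step sizes h_i = 2, 1; slopes of the chords Δ_i = (y_(i+1) - y_i)/h_i = 2, -10.
  2·M_0 + 6·M_1 + 1·M_2 = 6(Δ_1 - Δ_0) = -72
Clamped end conditions give two more equations: 2h_0·M_0 + h_0·M_1 = 6(Δ_0 - p'(0)) = 6 and h_1·M_1 + 2h_1·M_2 = 6(p'(3) - Δ_1) = 72.
Solving: M_0 = 83/6, M_1 = -74/3, M_2 = 145/3.
On [0, 2], p(x) = 3 + 1·x + 83/12·x² - 77/24·x³.
With x = 1/2: p(1/2) = 309/64.

4.8281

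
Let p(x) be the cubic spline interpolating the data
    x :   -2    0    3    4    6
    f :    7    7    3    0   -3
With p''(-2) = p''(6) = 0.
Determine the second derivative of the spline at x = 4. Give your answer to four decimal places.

Let M_i = p''(x_i). Step sizes h_i = 2, 3, 1, 2; slopes of the chords Δ_i = (y_(i+1) - y_i)/h_i = 0, -4/3, -3, -3/2.
  2·M_0 + 10·M_1 + 3·M_2 = 6(Δ_1 - Δ_0) = -8
  3·M_1 + 8·M_2 + 1·M_3 = 6(Δ_2 - Δ_1) = -10
  1·M_2 + 6·M_3 + 2·M_4 = 6(Δ_3 - Δ_2) = 9
Natural end conditions: M_0 = M_4 = 0.
Solving the tridiagonal system: M_0 = 0, M_1 = -13/32, M_2 = -21/16, M_3 = 55/32, M_4 = 0.

1.7188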